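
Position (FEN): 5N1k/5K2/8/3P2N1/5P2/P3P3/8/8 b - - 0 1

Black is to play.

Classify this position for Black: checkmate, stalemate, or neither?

stalemate

Black to move; black king on h8.
In check: no.
King squares — g7: attacked by Kf7; h7: attacked by Ng5; g8: attacked by Kf7.
Legal moves for Black: none.
Not in check and no legal moves → stalemate.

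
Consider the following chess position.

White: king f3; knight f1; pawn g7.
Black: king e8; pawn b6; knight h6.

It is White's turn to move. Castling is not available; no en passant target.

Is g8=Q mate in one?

no

After g8=Q: black king on e8; in check: yes, from the white queen on g8.
Black has 3 legal replies: Ke7, Kd7, Nxg8.
In check but a legal move exists → not checkmate.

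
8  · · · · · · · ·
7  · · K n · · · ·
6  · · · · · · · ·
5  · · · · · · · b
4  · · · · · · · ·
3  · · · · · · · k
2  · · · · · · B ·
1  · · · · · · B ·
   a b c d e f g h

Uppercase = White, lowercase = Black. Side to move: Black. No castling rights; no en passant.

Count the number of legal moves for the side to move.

Black to move; king on h3.
In check: yes, from the white bishop on g2.
Legal moves: Kh4, Kg4, Kg3, Kxg2.
Count: 4.

4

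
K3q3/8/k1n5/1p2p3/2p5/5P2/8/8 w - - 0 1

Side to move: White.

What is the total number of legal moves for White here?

0

White to move; king on a8.
In check: yes, from the black queen on e8.
Legal moves: none.
Count: 0.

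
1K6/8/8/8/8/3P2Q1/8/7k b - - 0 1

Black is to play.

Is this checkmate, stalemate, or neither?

stalemate

Black to move; black king on h1.
In check: no.
King squares — g1: attacked by Qg3; g2: attacked by Qg3; h2: attacked by Qg3.
Legal moves for Black: none.
Not in check and no legal moves → stalemate.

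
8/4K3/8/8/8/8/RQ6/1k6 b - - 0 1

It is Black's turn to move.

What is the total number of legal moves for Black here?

Black to move; king on b1.
In check: yes, from the white queen on b2.
Legal moves: none.
Count: 0.

0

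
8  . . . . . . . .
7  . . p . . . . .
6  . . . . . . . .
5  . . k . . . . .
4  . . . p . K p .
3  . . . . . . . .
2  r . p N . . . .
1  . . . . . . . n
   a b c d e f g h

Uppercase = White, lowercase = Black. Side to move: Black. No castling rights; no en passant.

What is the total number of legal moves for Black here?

23

Black to move; king on c5.
In check: no.
Legal moves: Kd6, Kc6, Kb6, Kd5, Kb5, Kb4, Ra8, Ra7, Ra6, Ra5, Ra4, Ra3, Rb2, Ra1, Ng3, Nf2, c6, g3, d3, c1=Q, c1=R, c1=B, c1=N.
Count: 23.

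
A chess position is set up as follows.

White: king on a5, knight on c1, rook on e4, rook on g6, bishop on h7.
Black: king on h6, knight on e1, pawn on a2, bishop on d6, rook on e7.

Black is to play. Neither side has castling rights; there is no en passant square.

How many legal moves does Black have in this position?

Black to move; king on h6.
In check: yes, from the white rook on g6.
Legal moves: Kxh7, Kh5.
Count: 2.

2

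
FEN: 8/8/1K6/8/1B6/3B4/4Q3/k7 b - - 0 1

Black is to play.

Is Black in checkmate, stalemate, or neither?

Black to move; black king on a1.
In check: no.
King squares — b1: attacked by Bd3; a2: attacked by Qe2; b2: attacked by Qe2.
Legal moves for Black: none.
Not in check and no legal moves → stalemate.

stalemate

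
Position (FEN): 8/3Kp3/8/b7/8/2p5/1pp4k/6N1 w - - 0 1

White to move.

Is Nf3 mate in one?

no

After Nf3: black king on h2; in check: yes, from the white knight on f3.
Black has 4 legal replies: Kh3, Kg3, Kg2, Kh1.
In check but a legal move exists → not checkmate.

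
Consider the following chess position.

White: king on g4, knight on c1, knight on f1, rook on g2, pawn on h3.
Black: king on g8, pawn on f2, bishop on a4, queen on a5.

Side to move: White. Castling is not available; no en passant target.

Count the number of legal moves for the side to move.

17

White to move; king on g4.
In check: no.
Legal moves: Kh4+, Kf4+, Kg3, Kf3+, Rg3, Rh2, Rxf2, Rg1, Ng3, Ne3, Nh2, Nd2, Nd3, Nb3, Ne2, Na2, h4.
Count: 17.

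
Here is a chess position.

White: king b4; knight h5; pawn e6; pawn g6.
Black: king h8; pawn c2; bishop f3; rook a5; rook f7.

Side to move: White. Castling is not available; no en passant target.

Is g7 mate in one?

After g7: black king on h8; in check: yes, from the white pawn on g7.
Black has 3 legal replies: Kg8, Kh7, Rxg7.
In check but a legal move exists → not checkmate.

no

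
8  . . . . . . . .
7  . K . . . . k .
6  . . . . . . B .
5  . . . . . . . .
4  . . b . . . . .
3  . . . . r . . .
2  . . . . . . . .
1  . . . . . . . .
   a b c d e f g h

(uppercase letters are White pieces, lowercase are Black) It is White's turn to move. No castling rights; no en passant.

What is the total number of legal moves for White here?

White to move; king on b7.
In check: no.
Legal moves: Kc8, Kb8, Ka8, Kc7, Ka7, Kc6, Kb6, Be8, Bh7, Bf7, Bh5, Bf5, Be4, Bd3, Bc2, Bb1.
Count: 16.

16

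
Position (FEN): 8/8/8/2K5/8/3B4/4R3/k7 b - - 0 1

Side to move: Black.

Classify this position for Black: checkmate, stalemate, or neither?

Black to move; black king on a1.
In check: no.
King squares — b1: attacked by Bd3; a2: attacked by Re2; b2: attacked by Re2.
Legal moves for Black: none.
Not in check and no legal moves → stalemate.

stalemate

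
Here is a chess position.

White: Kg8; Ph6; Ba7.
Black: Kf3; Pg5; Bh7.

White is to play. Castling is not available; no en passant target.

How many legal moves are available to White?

White to move; king on g8.
In check: yes, from the black bishop on h7.
Legal moves: Kh8, Kf8, Kxh7, Kg7, Kf7.
Count: 5.

5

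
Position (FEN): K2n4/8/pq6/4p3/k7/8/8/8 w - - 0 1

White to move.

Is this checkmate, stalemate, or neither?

stalemate

White to move; white king on a8.
In check: no.
King squares — a7: attacked by Qb6; b7: attacked by Qb6; b8: attacked by Qb6.
Legal moves for White: none.
Not in check and no legal moves → stalemate.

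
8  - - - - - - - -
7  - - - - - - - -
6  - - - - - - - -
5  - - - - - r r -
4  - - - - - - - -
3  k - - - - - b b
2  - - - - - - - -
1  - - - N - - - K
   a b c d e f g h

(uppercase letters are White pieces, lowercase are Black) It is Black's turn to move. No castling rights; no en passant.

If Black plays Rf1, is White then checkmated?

yes

After Rf1: white king on h1; in check: yes, from the black rook on f1.
King squares — g1: attacked by Rf1; g2: attacked by Bh3; h2: attacked by Bg3.
White has no legal moves → checkmate.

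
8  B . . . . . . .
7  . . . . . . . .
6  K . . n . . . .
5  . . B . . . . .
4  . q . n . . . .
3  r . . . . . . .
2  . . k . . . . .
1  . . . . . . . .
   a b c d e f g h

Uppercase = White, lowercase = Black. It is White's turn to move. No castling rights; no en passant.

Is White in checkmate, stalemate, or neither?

checkmate

White to move; white king on a6.
In check: yes, from the black rook on a3.
King squares — a5: attacked by Ra3; b5: attacked by Qb4; b6: attacked by Qb4; a7: attacked by Ra3; b7: attacked by Qb4.
Legal moves for White: none.
In check with no legal moves → checkmate.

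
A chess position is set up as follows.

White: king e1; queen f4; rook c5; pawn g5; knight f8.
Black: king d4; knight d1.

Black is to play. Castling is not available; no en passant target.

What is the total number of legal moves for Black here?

Black to move; king on d4.
In check: yes, from the white queen on f4.
Legal moves: Kxc5, Kd3.
Count: 2.

2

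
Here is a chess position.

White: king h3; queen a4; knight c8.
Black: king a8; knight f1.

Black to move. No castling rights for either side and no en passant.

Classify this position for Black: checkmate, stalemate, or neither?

Black to move; black king on a8.
In check: yes, from the white queen on a4.
Legal moves for Black: Kb8, Kb7.
Black is in check but has 2 legal moves → neither.

neither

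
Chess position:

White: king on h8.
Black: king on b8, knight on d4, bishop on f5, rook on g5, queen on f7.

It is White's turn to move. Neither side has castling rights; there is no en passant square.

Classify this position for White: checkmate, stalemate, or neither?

stalemate

White to move; white king on h8.
In check: no.
King squares — g7: attacked by Rg5; h7: attacked by Bf5; g8: attacked by Rg5.
Legal moves for White: none.
Not in check and no legal moves → stalemate.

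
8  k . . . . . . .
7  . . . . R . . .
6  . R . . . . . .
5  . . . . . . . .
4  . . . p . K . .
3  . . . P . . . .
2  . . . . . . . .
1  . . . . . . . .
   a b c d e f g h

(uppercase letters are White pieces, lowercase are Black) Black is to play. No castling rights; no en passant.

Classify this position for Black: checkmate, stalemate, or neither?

stalemate

Black to move; black king on a8.
In check: no.
King squares — a7: attacked by Re7; b7: attacked by Rb6; b8: attacked by Rb6.
Legal moves for Black: none.
Not in check and no legal moves → stalemate.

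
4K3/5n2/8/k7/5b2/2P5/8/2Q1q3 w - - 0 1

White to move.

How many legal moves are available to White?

5

White to move; king on e8.
In check: yes, from the black queen on e1.
Legal moves: Kf8, Kxf7, Kd7, Qe3, Qxe1.
Count: 5.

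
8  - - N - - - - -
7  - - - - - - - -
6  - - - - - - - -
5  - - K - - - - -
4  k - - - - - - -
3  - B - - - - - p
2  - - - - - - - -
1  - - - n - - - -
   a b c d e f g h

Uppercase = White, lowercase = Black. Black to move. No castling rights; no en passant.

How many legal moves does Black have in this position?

Black to move; king on a4.
In check: yes, from the white bishop on b3.
Legal moves: Ka5, Kxb3, Ka3.
Count: 3.

3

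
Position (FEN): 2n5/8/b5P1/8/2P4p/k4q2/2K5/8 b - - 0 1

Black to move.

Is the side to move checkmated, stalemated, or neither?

neither

Black to move; black king on a3.
In check: no.
Legal moves for Black include: Ne7, Na7, Nd6, Nb6, Bb7, Bb5, Bxc4, Qf8, Qa8, Qf7, Qb7, Qf6, Qc6, Qh5, Qf5+, Qd5, Qg4, Qf4, ... (list truncated; more exist).
Black has legal moves and is not in check → neither.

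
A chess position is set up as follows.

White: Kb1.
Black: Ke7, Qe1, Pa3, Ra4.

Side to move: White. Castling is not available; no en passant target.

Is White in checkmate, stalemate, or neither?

neither

White to move; white king on b1.
In check: yes, from the black queen on e1.
King squares — a1: attacked by Qe1; c1: attacked by Qe1; a2: available; b2: attacked by Pa3; c2: available.
Legal moves for White: Kc2, Ka2.
White is in check but has 2 legal moves → neither.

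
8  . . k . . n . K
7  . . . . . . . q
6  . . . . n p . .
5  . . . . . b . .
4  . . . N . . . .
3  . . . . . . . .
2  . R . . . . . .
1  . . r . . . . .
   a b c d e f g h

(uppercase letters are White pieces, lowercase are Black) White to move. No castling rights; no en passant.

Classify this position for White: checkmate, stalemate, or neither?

checkmate

White to move; white king on h8.
In check: yes, from the black queen on h7.
King squares — g7: attacked by Ne6; h7: attacked by Bf5; g8: attacked by Qh7.
Legal moves for White: none.
In check with no legal moves → checkmate.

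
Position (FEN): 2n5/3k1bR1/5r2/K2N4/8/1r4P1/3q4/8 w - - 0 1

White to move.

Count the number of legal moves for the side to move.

White to move; king on a5.
In check: yes, from the black queen on d2.
Legal moves: Ka4, Nb4, Nc3.
Count: 3.

3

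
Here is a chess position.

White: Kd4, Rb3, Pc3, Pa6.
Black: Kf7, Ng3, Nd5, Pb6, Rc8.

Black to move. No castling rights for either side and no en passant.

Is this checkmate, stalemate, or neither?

neither

Black to move; black king on f7.
In check: no.
Legal moves for Black include: Rh8, Rg8, Rf8, Re8, Rd8, Rb8, Ra8, Rc7, Rc6, Rc5, Rc4+, Rxc3, Kg8, Kf8, Ke8, Kg7, Ke7, Kg6, ... (list truncated; more exist).
Black has legal moves and is not in check → neither.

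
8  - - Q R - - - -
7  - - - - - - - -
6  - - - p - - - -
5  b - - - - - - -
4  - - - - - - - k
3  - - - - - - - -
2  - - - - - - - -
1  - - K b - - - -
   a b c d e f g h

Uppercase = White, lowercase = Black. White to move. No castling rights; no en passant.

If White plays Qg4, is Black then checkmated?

no

After Qg4: black king on h4; in check: yes, from the white queen on g4.
Black has 2 legal replies: Kxg4, Bxg4.
In check but a legal move exists → not checkmate.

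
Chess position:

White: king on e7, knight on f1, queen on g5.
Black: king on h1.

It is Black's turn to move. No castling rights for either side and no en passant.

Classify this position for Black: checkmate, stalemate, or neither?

Black to move; black king on h1.
In check: no.
King squares — g1: attacked by Qg5; g2: attacked by Qg5; h2: attacked by Nf1.
Legal moves for Black: none.
Not in check and no legal moves → stalemate.

stalemate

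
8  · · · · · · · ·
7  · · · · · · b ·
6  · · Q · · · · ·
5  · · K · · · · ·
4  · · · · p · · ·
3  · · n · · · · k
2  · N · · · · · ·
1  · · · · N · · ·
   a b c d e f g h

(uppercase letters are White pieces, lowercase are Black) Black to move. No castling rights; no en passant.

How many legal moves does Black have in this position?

Black to move; king on h3.
In check: no.
Legal moves: Bh8, Bf8+, Bh6, Bf6, Be5, Bd4+, Kh4, Kg4, Kg3, Kh2, Nd5, Nb5, Na4+, Ne2, Na2, Nd1, Nb1, e3.
Count: 18.

18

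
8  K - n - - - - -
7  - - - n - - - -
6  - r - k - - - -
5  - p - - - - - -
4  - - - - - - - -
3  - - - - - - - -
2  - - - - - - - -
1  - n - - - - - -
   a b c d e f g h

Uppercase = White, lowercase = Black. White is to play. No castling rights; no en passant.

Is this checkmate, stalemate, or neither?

stalemate

White to move; white king on a8.
In check: no.
King squares — a7: attacked by Nc8; b7: attacked by Rb6; b8: attacked by Rb6.
Legal moves for White: none.
Not in check and no legal moves → stalemate.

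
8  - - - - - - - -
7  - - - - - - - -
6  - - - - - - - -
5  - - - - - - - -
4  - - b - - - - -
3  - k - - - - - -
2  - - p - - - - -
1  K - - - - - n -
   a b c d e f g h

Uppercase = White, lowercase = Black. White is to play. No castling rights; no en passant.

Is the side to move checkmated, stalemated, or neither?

stalemate

White to move; white king on a1.
In check: no.
King squares — b1: attacked by Pc2; a2: attacked by Kb3; b2: attacked by Kb3.
Legal moves for White: none.
Not in check and no legal moves → stalemate.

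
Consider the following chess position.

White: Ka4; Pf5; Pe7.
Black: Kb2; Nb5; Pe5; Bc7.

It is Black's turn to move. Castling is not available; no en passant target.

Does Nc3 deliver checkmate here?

After Nc3: white king on a4; in check: yes, from the black knight on c3.
White has 1 legal reply: Kb4.
In check but a legal move exists → not checkmate.

no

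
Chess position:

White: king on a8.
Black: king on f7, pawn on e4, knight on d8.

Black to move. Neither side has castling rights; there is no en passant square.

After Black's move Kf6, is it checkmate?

no

After Kf6: white king on a8; in check: no.
White is not in check, so this cannot be checkmate.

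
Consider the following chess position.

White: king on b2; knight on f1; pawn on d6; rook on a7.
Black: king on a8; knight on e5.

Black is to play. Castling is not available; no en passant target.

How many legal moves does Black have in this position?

Black to move; king on a8.
In check: yes, from the white rook on a7.
Legal moves: Kb8, Kxa7.
Count: 2.

2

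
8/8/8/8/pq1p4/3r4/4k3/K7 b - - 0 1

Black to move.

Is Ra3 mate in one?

yes

After Ra3: white king on a1; in check: yes, from the black rook on a3.
King squares — b1: attacked by Qb4; a2: attacked by Ra3; b2: attacked by Qb4.
White has no legal moves → checkmate.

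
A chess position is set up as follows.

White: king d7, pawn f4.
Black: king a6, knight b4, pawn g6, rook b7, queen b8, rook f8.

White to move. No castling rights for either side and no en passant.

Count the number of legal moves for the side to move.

1

White to move; king on d7.
In check: yes, from the black rook on b7.
Legal moves: Ke6.
Count: 1.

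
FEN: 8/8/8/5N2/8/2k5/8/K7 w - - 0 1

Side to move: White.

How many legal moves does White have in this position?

10

White to move; king on a1.
In check: no.
Legal moves: Ng7, Ne7, Nh6, Nd6, Nh4, Nd4, Ng3, Ne3, Ka2, Kb1.
Count: 10.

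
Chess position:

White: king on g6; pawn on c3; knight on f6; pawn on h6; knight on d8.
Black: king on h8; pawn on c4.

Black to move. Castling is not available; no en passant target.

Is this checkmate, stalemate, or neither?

Black to move; black king on h8.
In check: no.
King squares — g7: attacked by Kg6; h7: attacked by Nf6; g8: attacked by Nf6.
Legal moves for Black: none.
Not in check and no legal moves → stalemate.

stalemate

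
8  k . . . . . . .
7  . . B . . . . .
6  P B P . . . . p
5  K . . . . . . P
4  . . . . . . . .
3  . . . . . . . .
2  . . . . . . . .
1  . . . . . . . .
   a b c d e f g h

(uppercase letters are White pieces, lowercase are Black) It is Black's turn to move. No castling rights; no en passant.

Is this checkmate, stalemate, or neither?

stalemate

Black to move; black king on a8.
In check: no.
King squares — a7: attacked by Bb6; b7: attacked by Pa6; b8: attacked by Bc7.
Legal moves for Black: none.
Not in check and no legal moves → stalemate.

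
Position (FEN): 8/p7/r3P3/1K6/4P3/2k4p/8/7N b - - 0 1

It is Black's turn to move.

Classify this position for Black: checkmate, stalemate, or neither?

neither

Black to move; black king on c3.
In check: no.
Legal moves for Black: Rxe6, Rd6, Rc6, Rb6+, Ra5+, Ra4, Ra3, Ra2, Ra1, Kd4, Kd3, Kb3, Kd2, Kc2, Kb2, h2.
Black has 16 legal moves and is not in check → neither.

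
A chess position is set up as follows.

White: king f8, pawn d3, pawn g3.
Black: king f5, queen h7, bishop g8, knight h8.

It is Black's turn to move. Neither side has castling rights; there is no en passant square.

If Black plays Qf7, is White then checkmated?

After Qf7: white king on f8; in check: yes, from the black queen on f7.
King squares — e7: attacked by Qf7; f7: attacked by Bg8; g7: attacked by Qf7; e8: attacked by Qf7; g8: attacked by Qf7.
White has no legal moves → checkmate.

yes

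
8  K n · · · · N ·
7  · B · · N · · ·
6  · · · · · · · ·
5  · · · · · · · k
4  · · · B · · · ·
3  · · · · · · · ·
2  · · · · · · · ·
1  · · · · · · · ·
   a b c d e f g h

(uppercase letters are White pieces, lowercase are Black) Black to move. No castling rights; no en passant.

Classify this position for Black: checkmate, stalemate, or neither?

Black to move; black king on h5.
In check: no.
Legal moves for Black: Nd7, Nc6, Na6, Kg5, Kh4, Kg4.
Black has 6 legal moves and is not in check → neither.

neither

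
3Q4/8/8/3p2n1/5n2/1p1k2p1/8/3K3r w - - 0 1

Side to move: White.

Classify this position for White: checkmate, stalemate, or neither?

White to move; white king on d1.
In check: yes, from the black rook on h1.
King squares — c1: attacked by Rh1; e1: attacked by Rh1; c2: attacked by Pb3; d2: attacked by Kd3; e2: attacked by Kd3.
Legal moves for White: none.
In check with no legal moves → checkmate.

checkmate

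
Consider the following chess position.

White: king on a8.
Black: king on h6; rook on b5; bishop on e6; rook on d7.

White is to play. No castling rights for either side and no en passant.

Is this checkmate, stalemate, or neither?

White to move; white king on a8.
In check: no.
King squares — a7: attacked by Rd7; b7: attacked by Rb5; b8: attacked by Rb5.
Legal moves for White: none.
Not in check and no legal moves → stalemate.

stalemate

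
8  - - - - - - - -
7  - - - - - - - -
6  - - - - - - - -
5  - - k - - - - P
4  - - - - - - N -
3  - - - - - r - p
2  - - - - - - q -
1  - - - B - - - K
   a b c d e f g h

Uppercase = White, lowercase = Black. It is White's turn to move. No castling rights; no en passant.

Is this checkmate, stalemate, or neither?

White to move; white king on h1.
In check: yes, from the black queen on g2.
King squares — g1: attacked by Qg2; g2: attacked by Ph3; h2: attacked by Qg2.
Legal moves for White: none.
In check with no legal moves → checkmate.

checkmate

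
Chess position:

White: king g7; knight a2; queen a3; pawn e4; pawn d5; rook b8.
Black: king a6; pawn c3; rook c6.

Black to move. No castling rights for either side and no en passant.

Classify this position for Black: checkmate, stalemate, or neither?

checkmate

Black to move; black king on a6.
In check: yes, from the white queen on a3.
King squares — a5: attacked by Qa3; b5: attacked by Rb8; b6: attacked by Rb8; a7: attacked by Qa3; b7: attacked by Rb8.
Legal moves for Black: none.
In check with no legal moves → checkmate.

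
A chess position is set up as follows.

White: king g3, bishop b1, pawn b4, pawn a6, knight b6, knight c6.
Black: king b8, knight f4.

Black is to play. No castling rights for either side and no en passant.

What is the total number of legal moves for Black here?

Black to move; king on b8.
In check: yes, from the white knight on c6.
Legal moves: Kc7.
Count: 1.

1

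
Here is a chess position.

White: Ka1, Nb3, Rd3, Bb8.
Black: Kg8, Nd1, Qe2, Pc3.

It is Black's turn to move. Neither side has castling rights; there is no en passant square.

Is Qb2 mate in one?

yes

After Qb2: white king on a1; in check: yes, from the black queen on b2.
King squares — b1: attacked by Qb2; a2: attacked by Qb2; b2: attacked by Nd1.
White has no legal moves → checkmate.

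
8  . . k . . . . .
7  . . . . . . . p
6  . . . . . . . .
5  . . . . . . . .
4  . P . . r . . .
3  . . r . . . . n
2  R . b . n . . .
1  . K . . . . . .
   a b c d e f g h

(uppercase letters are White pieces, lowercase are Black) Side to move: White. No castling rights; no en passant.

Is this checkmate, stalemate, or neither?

White to move; white king on b1.
In check: yes, from the black bishop on c2.
King squares — a1: available; c1: attacked by Ne2; a2: own rook; b2: available; c2: attacked by Rc3.
Legal moves for White: Kb2, Ka1, Rxc2.
White is in check but has 3 legal moves → neither.

neither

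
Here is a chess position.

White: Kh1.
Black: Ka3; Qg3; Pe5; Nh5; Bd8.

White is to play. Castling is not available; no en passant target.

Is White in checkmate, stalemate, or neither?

White to move; white king on h1.
In check: no.
King squares — g1: attacked by Qg3; g2: attacked by Qg3; h2: attacked by Qg3.
Legal moves for White: none.
Not in check and no legal moves → stalemate.

stalemate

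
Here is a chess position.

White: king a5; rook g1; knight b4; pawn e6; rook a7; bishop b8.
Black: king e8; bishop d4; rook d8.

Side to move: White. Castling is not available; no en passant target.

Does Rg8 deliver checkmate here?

yes

After Rg8: black king on e8; in check: yes, from the white rook on g8.
King squares — d7: attacked by Pe6; e7: attacked by Ra7; f7: attacked by Pe6; d8: own rook; f8: attacked by Rg8.
Black has no legal moves → checkmate.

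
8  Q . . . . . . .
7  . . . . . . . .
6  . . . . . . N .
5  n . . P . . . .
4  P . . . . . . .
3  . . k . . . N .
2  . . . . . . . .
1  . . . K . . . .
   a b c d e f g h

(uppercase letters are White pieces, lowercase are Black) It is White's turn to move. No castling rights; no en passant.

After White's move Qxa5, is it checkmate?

no

After Qxa5: black king on c3; in check: yes, from the white queen on a5.
Black has 5 legal replies: Kd4, Kc4, Kd3, Kb3, Kb2.
In check but a legal move exists → not checkmate.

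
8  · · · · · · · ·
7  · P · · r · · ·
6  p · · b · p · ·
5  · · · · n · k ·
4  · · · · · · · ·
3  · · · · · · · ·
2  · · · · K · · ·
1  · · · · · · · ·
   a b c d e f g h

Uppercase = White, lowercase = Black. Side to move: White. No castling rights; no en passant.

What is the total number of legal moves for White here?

White to move; king on e2.
In check: no.
Legal moves: Ke3, Kf2, Kd2, Kf1, Ke1, Kd1, b8=Q, b8=R, b8=B, b8=N.
Count: 10.

10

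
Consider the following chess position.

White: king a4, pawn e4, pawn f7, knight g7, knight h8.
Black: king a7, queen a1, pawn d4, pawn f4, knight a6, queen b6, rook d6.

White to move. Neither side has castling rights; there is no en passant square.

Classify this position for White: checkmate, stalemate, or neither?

White to move; white king on a4.
In check: yes, from the black queen on a1.
King squares — a3: attacked by Qa1; b3: attacked by Qb6; b4: attacked by Na6; a5: attacked by Qa1; b5: attacked by Qb6.
Legal moves for White: none.
In check with no legal moves → checkmate.

checkmate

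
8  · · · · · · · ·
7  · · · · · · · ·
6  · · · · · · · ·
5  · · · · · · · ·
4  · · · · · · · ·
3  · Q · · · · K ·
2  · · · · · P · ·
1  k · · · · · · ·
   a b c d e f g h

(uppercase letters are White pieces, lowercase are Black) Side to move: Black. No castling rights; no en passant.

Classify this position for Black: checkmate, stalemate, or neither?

Black to move; black king on a1.
In check: no.
King squares — b1: attacked by Qb3; a2: attacked by Qb3; b2: attacked by Qb3.
Legal moves for Black: none.
Not in check and no legal moves → stalemate.

stalemate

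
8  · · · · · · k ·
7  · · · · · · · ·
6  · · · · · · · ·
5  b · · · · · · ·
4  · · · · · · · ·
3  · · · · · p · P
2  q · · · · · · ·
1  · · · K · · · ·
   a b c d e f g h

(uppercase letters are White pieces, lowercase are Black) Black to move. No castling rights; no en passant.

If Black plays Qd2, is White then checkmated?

After Qd2: white king on d1; in check: yes, from the black queen on d2.
King squares — c1: attacked by Qd2; e1: attacked by Qd2; c2: attacked by Qd2; d2: attacked by Ba5; e2: attacked by Qd2.
White has no legal moves → checkmate.

yes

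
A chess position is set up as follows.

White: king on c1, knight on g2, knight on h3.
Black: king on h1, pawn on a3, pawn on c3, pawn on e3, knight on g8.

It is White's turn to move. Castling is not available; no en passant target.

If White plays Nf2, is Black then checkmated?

After Nf2: black king on h1; in check: yes, from the white knight on f2.
Black has 4 legal replies: Kh2, Kxg2, Kg1, exf2.
In check but a legal move exists → not checkmate.

no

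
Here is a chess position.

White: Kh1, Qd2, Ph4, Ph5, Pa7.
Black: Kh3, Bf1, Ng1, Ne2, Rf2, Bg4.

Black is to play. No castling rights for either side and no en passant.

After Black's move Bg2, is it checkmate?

After Bg2: white king on h1; in check: yes, from the black bishop on g2.
King squares — g1: attacked by Ne2; g2: attacked by Rf2; h2: attacked by Kh3.
White has no legal moves → checkmate.

yes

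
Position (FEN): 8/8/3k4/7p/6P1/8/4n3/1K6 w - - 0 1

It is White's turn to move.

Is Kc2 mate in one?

After Kc2: black king on d6; in check: no.
Black is not in check, so this cannot be checkmate.

no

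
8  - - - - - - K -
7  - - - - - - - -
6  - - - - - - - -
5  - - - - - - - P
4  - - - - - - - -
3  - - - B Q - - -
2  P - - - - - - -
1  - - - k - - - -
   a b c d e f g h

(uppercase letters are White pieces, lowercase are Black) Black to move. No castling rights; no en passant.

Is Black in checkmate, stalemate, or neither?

stalemate

Black to move; black king on d1.
In check: no.
King squares — c1: attacked by Qe3; e1: attacked by Qe3; c2: attacked by Bd3; d2: attacked by Qe3; e2: attacked by Bd3.
Legal moves for Black: none.
Not in check and no legal moves → stalemate.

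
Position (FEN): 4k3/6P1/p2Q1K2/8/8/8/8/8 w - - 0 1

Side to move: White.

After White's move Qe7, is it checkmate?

yes

After Qe7: black king on e8; in check: yes, from the white queen on e7.
King squares — d7: attacked by Qe7; e7: attacked by Kf6; f7: attacked by Kf6; d8: attacked by Qe7; f8: attacked by Qe7.
Black has no legal moves → checkmate.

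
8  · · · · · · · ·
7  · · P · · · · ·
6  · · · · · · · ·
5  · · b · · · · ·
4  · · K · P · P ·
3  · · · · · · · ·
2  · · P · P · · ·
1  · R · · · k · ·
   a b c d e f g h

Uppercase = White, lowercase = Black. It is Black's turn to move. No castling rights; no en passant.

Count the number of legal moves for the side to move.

3

Black to move; king on f1.
In check: yes, from the white rook on b1.
Legal moves: Kg2, Kf2, Kxe2.
Count: 3.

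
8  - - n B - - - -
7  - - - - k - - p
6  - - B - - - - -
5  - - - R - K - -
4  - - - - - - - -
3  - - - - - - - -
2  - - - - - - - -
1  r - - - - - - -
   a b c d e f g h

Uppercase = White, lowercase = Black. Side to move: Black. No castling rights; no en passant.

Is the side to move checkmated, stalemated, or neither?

Black to move; black king on e7.
In check: yes, from the white bishop on d8.
Legal moves for Black: Kf8, Kf7.
Black is in check but has 2 legal moves → neither.

neither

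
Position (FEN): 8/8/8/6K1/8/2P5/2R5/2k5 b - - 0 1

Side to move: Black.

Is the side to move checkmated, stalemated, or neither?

neither

Black to move; black king on c1.
In check: yes, from the white rook on c2.
Legal moves for Black: Kxc2, Kd1, Kb1.
Black is in check but has 3 legal moves → neither.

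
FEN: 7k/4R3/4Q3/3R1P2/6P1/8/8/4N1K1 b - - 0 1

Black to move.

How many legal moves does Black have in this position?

Black to move; king on h8.
In check: no.
Legal moves: none.
Count: 0.

0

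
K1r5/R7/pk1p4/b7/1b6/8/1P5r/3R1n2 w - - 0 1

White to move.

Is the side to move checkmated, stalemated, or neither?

White to move; white king on a8.
In check: yes, from the black rook on c8.
King squares — a7: own rook; b7: attacked by Kb6; b8: attacked by Rc8.
Legal moves for White: none.
In check with no legal moves → checkmate.

checkmate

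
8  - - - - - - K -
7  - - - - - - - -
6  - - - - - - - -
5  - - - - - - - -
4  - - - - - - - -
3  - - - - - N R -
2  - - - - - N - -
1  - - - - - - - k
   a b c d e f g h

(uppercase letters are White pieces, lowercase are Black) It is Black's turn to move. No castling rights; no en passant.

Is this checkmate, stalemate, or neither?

Black to move; black king on h1.
In check: yes, from the white knight on f2.
King squares — g1: attacked by Nf3; g2: attacked by Rg3; h2: attacked by Nf3.
Legal moves for Black: none.
In check with no legal moves → checkmate.

checkmate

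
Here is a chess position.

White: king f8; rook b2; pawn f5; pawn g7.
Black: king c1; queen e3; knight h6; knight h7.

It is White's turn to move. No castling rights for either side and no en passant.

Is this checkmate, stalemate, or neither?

checkmate

White to move; white king on f8.
In check: yes, from the black knight on h7.
King squares — e7: attacked by Qe3; f7: attacked by Nh6; g7: own pawn; e8: attacked by Qe3; g8: attacked by Nh6.
Legal moves for White: none.
In check with no legal moves → checkmate.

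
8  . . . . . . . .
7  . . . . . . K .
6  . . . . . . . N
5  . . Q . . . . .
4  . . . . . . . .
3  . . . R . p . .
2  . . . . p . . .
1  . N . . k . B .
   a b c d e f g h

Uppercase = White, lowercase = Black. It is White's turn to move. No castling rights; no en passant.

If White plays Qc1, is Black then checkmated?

yes

After Qc1: black king on e1; in check: yes, from the white queen on c1.
King squares — d1: attacked by Qc1; f1: attacked by Qc1; d2: attacked by Nb1; e2: own pawn; f2: attacked by Bg1.
Black has no legal moves → checkmate.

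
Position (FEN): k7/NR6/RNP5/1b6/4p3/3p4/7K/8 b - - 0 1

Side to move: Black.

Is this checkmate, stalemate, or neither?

checkmate

Black to move; black king on a8.
In check: yes, from the white knight on b6.
King squares — a7: attacked by Ra6; b7: attacked by Pc6; b8: attacked by Rb7.
Legal moves for Black: none.
In check with no legal moves → checkmate.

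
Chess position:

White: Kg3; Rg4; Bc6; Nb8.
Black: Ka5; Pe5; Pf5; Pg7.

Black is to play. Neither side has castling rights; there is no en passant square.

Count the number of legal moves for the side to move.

6

Black to move; king on a5.
In check: no.
Legal moves: Kb6, fxg4, g6, f4+, e4, g5.
Count: 6.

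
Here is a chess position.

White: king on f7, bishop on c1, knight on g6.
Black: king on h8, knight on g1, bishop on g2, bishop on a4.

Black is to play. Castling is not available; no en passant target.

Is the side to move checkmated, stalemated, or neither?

neither

Black to move; black king on h8.
In check: yes, from the white knight on g6.
King squares — g7: attacked by Kf7; h7: available; g8: attacked by Kf7.
Legal moves for Black: Kh7.
Black is in check but has 1 legal move → neither.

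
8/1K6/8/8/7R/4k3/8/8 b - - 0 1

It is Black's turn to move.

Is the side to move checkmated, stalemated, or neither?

neither

Black to move; black king on e3.
In check: no.
Legal moves for Black: Kf3, Kd3, Kf2, Ke2, Kd2.
Black has 5 legal moves and is not in check → neither.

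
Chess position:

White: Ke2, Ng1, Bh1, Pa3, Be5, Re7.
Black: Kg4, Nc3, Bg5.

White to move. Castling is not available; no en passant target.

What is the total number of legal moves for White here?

5

White to move; king on e2.
In check: yes, from the black knight on c3.
Legal moves: Kd3, Kf2, Kf1, Ke1, Bxc3.
Count: 5.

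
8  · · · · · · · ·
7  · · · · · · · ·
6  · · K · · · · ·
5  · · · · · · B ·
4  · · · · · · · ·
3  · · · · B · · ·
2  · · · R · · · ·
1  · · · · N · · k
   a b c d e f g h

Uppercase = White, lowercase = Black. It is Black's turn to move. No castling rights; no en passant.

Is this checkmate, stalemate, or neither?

stalemate

Black to move; black king on h1.
In check: no.
King squares — g1: attacked by Be3; g2: attacked by Ne1; h2: attacked by Rd2.
Legal moves for Black: none.
Not in check and no legal moves → stalemate.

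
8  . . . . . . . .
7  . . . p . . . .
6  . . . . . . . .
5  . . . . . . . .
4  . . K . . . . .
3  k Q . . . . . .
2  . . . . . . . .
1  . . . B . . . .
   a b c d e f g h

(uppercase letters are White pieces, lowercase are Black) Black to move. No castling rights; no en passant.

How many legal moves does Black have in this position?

Black to move; king on a3.
In check: yes, from the white queen on b3.
Legal moves: none.
Count: 0.

0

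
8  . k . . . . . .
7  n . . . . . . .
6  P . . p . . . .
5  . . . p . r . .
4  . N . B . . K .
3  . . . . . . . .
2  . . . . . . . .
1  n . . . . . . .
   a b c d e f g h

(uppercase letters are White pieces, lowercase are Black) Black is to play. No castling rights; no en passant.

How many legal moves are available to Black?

Black to move; king on b8.
In check: no.
Legal moves: Kc8, Ka8, Kc7, Nc8, Nc6, Nb5, Rf8, Rf7, Rf6, Rh5, Rg5+, Re5, Rf4+, Rf3, Rf2, Rf1, Nb3, Nc2.
Count: 18.

18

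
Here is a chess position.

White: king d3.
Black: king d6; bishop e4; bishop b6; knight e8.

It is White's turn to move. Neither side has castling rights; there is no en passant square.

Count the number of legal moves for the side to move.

White to move; king on d3.
In check: yes, from the black bishop on e4.
Legal moves: Kxe4, Kc4, Kc3, Ke2, Kd2.
Count: 5.

5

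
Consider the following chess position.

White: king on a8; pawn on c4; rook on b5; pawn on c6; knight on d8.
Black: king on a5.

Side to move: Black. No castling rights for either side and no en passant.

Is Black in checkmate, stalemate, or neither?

neither

Black to move; black king on a5.
In check: yes, from the white rook on b5.
King squares — a4: available; b4: attacked by Rb5; b5: attacked by Pc4; a6: available; b6: attacked by Rb5.
Legal moves for Black: Ka6, Ka4.
Black is in check but has 2 legal moves → neither.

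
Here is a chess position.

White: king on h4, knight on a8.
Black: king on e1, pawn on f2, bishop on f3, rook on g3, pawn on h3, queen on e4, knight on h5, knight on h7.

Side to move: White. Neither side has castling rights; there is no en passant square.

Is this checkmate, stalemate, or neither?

checkmate

White to move; white king on h4.
In check: yes, from the black queen on e4.
King squares — g3: attacked by Nh5; h3: attacked by Rg3; g4: attacked by Bf3; g5: attacked by Rg3; h5: attacked by Bf3.
Legal moves for White: none.
In check with no legal moves → checkmate.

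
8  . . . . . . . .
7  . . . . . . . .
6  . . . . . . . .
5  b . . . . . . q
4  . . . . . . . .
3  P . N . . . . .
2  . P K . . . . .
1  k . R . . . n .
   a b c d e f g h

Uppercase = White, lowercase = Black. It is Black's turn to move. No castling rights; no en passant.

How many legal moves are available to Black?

Black to move; king on a1.
In check: yes, from the white rook on c1.
Legal moves: none.
Count: 0.

0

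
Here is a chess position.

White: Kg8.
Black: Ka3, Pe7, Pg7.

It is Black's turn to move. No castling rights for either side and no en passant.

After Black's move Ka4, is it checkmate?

After Ka4: white king on g8; in check: no.
White is not in check, so this cannot be checkmate.

no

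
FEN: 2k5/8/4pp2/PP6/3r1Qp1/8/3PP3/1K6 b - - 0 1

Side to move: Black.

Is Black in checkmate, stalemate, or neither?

neither

Black to move; black king on c8.
In check: no.
Legal moves for Black: Kd8, Kd7, Kb7, Rd8, Rd7, Rd6, Rd5, Rxf4, Re4, Rc4, Rb4+, Ra4, Rd3, Rxd2, f5, e5, g3.
Black has 17 legal moves and is not in check → neither.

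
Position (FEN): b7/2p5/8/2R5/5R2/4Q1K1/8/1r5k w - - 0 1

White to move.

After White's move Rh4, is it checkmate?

After Rh4: black king on h1; in check: yes, from the white rook on h4.
King squares — g1: attacked by Qe3; g2: attacked by Kg3; h2: attacked by Kg3.
Black has no legal moves → checkmate.

yes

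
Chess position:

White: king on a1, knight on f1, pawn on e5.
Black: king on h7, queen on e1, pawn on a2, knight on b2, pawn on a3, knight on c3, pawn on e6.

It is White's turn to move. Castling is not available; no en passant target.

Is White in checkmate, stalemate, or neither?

checkmate

White to move; white king on a1.
In check: yes, from the black queen on e1.
King squares — b1: attacked by Qe1; a2: attacked by Nc3; b2: attacked by Pa3.
Legal moves for White: none.
In check with no legal moves → checkmate.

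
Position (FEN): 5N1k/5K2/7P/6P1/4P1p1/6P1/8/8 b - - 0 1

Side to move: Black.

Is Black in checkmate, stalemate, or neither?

stalemate

Black to move; black king on h8.
In check: no.
King squares — g7: attacked by Ph6; h7: attacked by Nf8; g8: attacked by Kf7.
Legal moves for Black: none.
Not in check and no legal moves → stalemate.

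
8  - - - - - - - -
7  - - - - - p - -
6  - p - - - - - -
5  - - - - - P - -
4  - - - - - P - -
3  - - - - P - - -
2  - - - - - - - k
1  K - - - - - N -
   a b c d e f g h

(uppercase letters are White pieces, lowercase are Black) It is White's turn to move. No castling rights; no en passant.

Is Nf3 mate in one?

After Nf3: black king on h2; in check: yes, from the white knight on f3.
Black has 4 legal replies: Kh3, Kg3, Kg2, Kh1.
In check but a legal move exists → not checkmate.

no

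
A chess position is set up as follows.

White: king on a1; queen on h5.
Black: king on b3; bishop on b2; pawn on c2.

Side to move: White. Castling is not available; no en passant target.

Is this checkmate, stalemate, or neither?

White to move; white king on a1.
In check: yes, from the black bishop on b2.
King squares — b1: attacked by Pc2; a2: attacked by Kb3; b2: attacked by Kb3.
Legal moves for White: none.
In check with no legal moves → checkmate.

checkmate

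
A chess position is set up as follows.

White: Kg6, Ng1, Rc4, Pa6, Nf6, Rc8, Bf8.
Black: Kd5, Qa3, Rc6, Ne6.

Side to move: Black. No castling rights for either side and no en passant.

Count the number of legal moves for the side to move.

Black to move; king on d5.
In check: yes, from the white knight on f6.
Legal moves: Ke5, Kxc4.
Count: 2.

2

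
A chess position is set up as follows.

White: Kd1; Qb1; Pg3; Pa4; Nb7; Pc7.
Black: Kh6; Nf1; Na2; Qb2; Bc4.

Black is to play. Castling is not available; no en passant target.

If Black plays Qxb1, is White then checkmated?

yes

After Qxb1: white king on d1; in check: yes, from the black queen on b1.
King squares — c1: attacked by Qb1; e1: attacked by Qb1; c2: attacked by Qb1; d2: attacked by Nf1; e2: attacked by Bc4.
White has no legal moves → checkmate.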